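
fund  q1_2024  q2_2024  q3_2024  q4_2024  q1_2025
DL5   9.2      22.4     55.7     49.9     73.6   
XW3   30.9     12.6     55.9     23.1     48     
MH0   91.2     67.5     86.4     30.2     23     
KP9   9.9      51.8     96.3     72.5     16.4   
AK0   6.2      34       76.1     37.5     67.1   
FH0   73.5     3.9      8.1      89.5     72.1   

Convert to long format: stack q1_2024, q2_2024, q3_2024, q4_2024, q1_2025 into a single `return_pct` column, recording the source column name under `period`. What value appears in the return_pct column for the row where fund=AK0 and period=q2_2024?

34

Unpivoting turns each (fund, wide-column) pair into one long row.
The wide cell at row AK0, column q2_2024 holds 34, so the long row (AK0, q2_2024) has return_pct=34.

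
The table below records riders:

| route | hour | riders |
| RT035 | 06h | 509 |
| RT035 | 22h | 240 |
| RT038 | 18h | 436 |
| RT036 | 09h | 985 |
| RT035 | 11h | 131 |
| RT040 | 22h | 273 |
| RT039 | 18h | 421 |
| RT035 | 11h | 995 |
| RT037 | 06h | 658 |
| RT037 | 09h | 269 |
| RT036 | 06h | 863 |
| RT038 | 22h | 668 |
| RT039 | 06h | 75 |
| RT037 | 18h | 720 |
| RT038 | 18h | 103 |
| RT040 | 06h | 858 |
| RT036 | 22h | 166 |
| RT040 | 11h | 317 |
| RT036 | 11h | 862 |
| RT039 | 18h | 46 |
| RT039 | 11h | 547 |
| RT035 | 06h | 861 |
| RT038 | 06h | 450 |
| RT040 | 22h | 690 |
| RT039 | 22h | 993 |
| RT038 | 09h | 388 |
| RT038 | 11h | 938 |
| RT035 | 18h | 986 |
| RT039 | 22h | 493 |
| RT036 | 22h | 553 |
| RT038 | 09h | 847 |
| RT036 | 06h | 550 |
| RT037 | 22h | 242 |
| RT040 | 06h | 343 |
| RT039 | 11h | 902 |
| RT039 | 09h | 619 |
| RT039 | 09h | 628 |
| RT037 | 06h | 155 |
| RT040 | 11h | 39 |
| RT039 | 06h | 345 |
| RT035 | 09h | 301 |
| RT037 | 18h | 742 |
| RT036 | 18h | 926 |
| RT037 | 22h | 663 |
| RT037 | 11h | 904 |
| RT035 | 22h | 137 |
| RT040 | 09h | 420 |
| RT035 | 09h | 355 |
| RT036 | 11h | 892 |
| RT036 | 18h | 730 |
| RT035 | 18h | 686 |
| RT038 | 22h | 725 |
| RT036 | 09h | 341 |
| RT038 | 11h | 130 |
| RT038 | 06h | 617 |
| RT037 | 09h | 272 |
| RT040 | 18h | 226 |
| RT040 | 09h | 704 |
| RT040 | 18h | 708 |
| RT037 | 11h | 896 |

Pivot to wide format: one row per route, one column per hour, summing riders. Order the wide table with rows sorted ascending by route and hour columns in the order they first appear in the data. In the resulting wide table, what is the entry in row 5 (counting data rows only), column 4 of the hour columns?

1247

With rows sorted ascending by route, row 5 is route=RT039. hour columns in first-appearance order: 06h, 22h, 18h, 09h, 11h; column 4 is 09h.
Long rows with route=RT039, hour=09h: 619 + 628 = 1247.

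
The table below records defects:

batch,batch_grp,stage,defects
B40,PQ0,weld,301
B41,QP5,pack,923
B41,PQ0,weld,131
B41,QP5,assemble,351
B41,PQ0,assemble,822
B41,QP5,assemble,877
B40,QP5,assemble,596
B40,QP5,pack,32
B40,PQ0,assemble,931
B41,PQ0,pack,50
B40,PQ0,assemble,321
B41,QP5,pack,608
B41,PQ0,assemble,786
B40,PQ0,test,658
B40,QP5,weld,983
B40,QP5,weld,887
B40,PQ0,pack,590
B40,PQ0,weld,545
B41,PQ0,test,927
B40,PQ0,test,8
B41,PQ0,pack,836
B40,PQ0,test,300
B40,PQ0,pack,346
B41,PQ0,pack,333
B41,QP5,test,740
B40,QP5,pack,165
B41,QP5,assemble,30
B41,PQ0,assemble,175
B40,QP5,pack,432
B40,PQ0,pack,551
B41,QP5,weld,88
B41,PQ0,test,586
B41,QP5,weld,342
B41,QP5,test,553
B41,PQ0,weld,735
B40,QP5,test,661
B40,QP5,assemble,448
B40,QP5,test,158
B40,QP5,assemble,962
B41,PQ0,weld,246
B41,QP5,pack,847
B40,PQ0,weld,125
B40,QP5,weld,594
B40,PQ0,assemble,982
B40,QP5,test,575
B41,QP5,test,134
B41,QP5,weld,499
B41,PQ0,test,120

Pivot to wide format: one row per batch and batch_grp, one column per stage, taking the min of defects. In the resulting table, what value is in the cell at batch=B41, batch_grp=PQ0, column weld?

Rows with batch=B41, batch_grp=PQ0 and stage=weld: defects values are 131, 735, 246.
min(131, 735, 246) = 131.

131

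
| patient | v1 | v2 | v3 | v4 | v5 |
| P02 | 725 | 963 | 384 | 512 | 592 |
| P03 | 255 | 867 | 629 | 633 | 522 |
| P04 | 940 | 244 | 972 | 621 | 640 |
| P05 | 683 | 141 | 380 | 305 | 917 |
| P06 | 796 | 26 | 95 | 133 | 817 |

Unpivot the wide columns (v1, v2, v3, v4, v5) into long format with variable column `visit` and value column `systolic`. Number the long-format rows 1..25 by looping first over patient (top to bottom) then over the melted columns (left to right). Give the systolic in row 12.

244

25 rows total (5 × 5). Row 12: index ⌊(12-1)/5⌋ = 2 into patient → P04; (12-1) mod 5 = 1 into the melted columns → v2.
So row 12 is (P04, v2, 244); systolic = 244.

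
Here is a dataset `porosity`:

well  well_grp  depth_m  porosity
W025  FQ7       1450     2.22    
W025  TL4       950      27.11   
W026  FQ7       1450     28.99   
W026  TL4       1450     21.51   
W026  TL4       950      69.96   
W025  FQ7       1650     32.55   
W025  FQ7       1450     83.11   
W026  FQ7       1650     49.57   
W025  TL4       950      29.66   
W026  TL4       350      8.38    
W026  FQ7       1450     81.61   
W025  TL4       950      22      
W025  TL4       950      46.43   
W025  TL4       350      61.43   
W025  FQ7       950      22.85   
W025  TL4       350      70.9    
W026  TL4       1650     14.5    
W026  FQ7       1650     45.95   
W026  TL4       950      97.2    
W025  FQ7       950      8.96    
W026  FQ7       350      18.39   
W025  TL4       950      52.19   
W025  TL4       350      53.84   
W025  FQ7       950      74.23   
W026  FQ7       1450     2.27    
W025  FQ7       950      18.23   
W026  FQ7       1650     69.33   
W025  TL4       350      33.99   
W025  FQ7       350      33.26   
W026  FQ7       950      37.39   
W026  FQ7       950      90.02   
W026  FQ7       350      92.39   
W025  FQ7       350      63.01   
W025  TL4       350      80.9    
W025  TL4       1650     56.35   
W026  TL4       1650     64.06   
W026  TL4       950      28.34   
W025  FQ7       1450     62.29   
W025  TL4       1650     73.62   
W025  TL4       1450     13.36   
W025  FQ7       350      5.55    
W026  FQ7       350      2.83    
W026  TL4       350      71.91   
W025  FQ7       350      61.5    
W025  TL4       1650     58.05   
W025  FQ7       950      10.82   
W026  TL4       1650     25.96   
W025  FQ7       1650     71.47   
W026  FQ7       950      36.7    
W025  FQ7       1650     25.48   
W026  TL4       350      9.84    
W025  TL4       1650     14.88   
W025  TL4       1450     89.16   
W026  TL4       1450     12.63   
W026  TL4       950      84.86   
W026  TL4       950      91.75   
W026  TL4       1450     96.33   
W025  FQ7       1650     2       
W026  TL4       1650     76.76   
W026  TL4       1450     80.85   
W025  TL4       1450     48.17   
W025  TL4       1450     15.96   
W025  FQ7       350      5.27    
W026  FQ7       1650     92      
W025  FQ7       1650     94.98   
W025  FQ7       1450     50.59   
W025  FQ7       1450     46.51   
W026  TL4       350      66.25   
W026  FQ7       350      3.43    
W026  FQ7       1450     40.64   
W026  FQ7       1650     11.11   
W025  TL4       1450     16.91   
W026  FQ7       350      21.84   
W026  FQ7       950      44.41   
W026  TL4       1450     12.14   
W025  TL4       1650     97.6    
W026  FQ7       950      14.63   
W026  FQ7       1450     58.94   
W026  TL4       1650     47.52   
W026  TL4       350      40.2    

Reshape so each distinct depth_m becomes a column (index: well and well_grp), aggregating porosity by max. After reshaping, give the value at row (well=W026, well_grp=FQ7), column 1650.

Rows with well=W026, well_grp=FQ7 and depth_m=1650: porosity values are 49.57, 45.95, 69.33, 92, 11.11.
max(49.57, 45.95, 69.33, 92, 11.11) = 92.

92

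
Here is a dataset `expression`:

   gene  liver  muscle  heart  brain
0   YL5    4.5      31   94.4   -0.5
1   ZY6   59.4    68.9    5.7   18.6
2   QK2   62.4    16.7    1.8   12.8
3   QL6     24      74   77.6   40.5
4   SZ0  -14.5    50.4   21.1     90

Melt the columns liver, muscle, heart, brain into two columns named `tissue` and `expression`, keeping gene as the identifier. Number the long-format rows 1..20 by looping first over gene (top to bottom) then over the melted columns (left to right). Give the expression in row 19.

20 rows total (5 × 4). Row 19: index ⌊(19-1)/4⌋ = 4 into gene → SZ0; (19-1) mod 4 = 2 into the melted columns → heart.
So row 19 is (SZ0, heart, 21.1); expression = 21.1.

21.1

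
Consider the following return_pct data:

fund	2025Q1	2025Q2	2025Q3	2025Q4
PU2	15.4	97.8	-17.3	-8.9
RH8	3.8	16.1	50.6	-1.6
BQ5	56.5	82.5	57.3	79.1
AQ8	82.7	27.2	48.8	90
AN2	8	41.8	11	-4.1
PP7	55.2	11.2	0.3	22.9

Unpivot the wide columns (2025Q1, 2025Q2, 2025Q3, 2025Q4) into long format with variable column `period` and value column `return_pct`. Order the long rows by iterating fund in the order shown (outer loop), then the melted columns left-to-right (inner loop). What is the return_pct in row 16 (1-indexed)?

90

24 rows total (6 × 4). Row 16: index ⌊(16-1)/4⌋ = 3 into fund → AQ8; (16-1) mod 4 = 3 into the melted columns → 2025Q4.
So row 16 is (AQ8, 2025Q4, 90); return_pct = 90.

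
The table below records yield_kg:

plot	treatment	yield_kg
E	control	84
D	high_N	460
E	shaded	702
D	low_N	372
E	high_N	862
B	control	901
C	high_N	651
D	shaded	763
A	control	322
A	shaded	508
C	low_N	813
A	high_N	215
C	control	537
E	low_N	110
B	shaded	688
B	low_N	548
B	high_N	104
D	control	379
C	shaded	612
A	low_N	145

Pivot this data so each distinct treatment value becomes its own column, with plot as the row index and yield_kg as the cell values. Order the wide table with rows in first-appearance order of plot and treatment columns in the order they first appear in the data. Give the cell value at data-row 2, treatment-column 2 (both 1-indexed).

460

With rows in first-appearance order of plot, row 2 is plot=D. treatment columns in first-appearance order: control, high_N, shaded, low_N; column 2 is high_N.
Long rows with plot=D, treatment=high_N: yield_kg = 460.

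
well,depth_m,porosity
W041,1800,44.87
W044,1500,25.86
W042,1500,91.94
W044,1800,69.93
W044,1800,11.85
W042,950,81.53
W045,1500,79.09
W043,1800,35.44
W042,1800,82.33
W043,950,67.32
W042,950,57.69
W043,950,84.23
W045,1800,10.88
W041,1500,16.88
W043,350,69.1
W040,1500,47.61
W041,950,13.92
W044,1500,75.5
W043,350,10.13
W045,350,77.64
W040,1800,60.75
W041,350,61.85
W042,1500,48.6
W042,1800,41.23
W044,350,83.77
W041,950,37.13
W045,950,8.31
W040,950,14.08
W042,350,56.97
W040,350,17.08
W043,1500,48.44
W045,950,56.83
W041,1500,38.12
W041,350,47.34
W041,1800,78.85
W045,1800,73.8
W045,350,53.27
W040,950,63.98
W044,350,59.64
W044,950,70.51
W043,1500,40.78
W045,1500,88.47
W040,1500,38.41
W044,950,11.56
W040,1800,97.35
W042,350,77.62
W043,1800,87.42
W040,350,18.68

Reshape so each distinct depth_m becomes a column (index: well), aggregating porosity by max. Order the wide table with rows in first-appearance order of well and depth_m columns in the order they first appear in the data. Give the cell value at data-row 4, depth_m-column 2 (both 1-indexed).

With rows in first-appearance order of well, row 4 is well=W045. depth_m columns in first-appearance order: 1800, 1500, 950, 350; column 2 is 1500.
Long rows with well=W045, depth_m=1500: max(79.09, 88.47) = 88.47.

88.47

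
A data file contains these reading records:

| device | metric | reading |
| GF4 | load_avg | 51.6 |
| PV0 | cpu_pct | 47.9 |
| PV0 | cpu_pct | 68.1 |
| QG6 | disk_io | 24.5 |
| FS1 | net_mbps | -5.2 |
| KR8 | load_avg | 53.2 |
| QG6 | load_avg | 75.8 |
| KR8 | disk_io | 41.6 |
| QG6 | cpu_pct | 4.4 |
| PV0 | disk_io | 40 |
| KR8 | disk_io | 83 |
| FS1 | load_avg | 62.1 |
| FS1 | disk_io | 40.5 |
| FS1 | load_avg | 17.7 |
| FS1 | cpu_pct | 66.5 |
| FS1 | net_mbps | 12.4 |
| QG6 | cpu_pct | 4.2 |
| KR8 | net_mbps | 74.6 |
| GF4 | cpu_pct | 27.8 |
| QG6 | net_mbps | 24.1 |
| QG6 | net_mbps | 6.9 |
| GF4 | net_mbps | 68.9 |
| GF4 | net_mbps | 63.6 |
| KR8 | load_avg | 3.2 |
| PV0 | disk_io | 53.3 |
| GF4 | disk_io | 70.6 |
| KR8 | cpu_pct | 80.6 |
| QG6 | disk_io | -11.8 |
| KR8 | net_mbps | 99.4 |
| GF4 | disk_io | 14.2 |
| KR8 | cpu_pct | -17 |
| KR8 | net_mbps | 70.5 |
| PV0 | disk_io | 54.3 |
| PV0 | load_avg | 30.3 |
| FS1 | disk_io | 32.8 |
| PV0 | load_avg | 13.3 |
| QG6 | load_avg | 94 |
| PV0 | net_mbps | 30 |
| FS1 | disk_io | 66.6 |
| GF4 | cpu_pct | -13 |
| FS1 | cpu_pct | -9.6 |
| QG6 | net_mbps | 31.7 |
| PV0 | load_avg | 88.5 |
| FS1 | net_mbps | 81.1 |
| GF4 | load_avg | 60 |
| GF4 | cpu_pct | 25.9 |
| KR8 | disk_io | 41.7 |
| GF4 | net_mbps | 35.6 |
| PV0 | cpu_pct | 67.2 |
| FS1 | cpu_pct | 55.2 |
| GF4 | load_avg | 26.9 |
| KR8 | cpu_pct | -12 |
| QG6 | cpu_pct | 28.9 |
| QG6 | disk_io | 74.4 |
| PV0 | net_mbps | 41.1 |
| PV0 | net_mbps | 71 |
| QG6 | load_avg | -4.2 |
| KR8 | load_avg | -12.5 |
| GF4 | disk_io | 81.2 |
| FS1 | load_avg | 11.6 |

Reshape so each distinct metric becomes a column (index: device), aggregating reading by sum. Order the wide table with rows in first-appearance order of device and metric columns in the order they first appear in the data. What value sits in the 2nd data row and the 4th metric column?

142.1

With rows in first-appearance order of device, row 2 is device=PV0. metric columns in first-appearance order: load_avg, cpu_pct, disk_io, net_mbps; column 4 is net_mbps.
Long rows with device=PV0, metric=net_mbps: 30 + 41.1 + 71 = 142.1.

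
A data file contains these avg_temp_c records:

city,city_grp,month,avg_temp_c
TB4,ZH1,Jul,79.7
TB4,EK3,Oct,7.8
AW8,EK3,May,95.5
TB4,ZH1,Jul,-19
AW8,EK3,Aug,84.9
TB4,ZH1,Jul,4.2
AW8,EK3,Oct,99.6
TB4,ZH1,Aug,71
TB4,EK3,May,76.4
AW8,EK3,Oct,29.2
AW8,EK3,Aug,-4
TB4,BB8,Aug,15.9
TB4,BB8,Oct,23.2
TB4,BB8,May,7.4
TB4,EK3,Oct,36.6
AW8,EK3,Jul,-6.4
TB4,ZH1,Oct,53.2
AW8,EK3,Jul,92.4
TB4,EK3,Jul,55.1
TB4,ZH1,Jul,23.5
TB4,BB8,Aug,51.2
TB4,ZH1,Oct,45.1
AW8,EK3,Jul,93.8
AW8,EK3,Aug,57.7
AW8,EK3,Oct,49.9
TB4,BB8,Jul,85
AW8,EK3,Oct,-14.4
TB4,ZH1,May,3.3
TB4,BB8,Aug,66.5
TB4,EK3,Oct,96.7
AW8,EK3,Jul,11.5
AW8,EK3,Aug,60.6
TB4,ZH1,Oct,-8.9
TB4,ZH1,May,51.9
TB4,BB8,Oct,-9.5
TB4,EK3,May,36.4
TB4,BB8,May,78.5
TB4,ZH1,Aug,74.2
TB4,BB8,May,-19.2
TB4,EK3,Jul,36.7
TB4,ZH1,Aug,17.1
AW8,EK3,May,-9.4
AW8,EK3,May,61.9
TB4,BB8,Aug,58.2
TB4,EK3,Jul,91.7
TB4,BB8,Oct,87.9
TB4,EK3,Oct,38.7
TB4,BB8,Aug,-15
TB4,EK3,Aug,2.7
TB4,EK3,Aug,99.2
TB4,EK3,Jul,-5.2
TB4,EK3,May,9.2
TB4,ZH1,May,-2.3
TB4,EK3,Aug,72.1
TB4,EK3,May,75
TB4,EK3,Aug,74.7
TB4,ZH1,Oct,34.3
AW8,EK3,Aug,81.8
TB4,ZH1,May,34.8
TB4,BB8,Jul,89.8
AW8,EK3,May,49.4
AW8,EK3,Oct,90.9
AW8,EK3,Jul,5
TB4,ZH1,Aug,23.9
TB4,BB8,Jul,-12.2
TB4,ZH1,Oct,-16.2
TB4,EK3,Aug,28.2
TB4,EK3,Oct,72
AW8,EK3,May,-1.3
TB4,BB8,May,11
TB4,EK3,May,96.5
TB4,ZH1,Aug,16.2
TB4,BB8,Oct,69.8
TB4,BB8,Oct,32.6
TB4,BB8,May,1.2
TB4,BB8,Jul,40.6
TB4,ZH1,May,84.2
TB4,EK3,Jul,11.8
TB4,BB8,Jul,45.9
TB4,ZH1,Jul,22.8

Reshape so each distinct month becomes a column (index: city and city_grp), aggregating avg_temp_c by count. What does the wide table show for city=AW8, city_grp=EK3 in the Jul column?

Rows with city=AW8, city_grp=EK3 and month=Jul: avg_temp_c values are -6.4, 92.4, 93.8, 11.5, 5.
5 rows match — count = 5.

5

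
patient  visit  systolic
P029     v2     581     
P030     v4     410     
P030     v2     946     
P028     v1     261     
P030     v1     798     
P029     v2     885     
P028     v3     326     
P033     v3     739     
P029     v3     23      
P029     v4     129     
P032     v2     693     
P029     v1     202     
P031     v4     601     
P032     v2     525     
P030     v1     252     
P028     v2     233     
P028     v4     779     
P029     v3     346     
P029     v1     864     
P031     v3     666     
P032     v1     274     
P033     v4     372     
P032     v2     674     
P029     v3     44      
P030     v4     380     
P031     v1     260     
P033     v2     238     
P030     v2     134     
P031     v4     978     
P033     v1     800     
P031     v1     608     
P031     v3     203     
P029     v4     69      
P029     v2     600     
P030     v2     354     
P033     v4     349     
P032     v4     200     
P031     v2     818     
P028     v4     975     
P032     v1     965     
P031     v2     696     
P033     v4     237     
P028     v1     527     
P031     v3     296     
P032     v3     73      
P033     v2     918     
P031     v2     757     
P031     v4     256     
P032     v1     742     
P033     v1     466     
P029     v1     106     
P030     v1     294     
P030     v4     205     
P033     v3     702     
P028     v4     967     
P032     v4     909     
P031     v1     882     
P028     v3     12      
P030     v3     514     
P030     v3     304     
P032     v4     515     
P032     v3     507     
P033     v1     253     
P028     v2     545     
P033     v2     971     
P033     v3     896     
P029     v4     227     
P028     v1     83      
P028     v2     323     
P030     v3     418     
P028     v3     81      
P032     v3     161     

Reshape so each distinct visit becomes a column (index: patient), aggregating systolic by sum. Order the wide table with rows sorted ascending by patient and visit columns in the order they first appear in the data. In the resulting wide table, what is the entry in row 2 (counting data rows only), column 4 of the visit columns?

413

With rows sorted ascending by patient, row 2 is patient=P029. visit columns in first-appearance order: v2, v4, v1, v3; column 4 is v3.
Long rows with patient=P029, visit=v3: 23 + 346 + 44 = 413.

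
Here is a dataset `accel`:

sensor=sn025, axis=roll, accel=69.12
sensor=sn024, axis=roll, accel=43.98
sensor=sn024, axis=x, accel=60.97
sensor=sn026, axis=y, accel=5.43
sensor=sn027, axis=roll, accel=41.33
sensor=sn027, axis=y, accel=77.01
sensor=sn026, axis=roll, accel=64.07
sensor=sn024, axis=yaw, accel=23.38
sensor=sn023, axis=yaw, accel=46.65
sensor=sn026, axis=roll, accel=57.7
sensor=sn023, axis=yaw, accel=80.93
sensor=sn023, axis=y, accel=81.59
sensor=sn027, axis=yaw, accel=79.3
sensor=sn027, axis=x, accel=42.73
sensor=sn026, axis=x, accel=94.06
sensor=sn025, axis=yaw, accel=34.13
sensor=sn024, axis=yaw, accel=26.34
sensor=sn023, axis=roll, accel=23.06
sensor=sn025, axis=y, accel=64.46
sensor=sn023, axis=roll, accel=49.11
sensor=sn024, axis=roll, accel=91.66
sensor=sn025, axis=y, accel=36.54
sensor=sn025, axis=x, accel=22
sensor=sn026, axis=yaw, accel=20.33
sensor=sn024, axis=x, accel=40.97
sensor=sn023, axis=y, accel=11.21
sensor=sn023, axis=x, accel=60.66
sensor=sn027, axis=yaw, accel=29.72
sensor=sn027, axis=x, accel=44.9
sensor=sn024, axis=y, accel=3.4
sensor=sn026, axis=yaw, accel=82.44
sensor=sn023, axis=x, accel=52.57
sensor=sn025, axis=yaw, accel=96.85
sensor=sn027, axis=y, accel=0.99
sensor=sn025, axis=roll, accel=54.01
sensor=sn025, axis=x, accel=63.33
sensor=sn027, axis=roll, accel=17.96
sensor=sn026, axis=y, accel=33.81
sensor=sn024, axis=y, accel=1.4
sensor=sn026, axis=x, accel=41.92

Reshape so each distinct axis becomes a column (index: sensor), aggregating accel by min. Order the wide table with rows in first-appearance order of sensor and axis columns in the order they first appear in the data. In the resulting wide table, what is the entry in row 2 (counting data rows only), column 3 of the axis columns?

1.4

With rows in first-appearance order of sensor, row 2 is sensor=sn024. axis columns in first-appearance order: roll, x, y, yaw; column 3 is y.
Long rows with sensor=sn024, axis=y: min(3.4, 1.4) = 1.4.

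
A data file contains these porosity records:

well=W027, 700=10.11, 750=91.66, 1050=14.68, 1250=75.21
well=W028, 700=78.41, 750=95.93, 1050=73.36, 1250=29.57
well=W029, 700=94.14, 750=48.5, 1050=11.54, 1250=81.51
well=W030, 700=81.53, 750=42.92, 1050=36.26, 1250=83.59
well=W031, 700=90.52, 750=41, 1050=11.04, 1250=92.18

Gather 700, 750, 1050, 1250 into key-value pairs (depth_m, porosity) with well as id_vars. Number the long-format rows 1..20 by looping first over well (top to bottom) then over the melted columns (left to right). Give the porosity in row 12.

81.51

20 rows total (5 × 4). Row 12: index ⌊(12-1)/4⌋ = 2 into well → W029; (12-1) mod 4 = 3 into the melted columns → 1250.
So row 12 is (W029, 1250, 81.51); porosity = 81.51.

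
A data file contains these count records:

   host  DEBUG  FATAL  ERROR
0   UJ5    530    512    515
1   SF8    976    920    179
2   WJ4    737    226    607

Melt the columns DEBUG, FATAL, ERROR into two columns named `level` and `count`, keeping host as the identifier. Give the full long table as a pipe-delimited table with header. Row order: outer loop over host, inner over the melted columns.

| host | level | count |
| UJ5 | DEBUG | 530 |
| UJ5 | FATAL | 512 |
| UJ5 | ERROR | 515 |
| SF8 | DEBUG | 976 |
| SF8 | FATAL | 920 |
| SF8 | ERROR | 179 |
| WJ4 | DEBUG | 737 |
| WJ4 | FATAL | 226 |
| WJ4 | ERROR | 607 |

Each (host, column) pair becomes one row: 3 × 3 = 9 rows.
For example, (UJ5, DEBUG) → count=530.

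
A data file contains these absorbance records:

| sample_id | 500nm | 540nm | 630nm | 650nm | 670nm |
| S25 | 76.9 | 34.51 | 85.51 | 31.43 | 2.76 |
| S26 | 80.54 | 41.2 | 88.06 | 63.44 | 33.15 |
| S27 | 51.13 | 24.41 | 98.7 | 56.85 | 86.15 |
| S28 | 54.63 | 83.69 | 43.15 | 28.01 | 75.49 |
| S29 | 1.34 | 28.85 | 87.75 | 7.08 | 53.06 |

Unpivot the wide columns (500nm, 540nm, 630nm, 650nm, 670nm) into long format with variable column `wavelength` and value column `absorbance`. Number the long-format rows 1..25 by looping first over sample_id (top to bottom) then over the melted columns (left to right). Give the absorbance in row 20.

25 rows total (5 × 5). Row 20: index ⌊(20-1)/5⌋ = 3 into sample_id → S28; (20-1) mod 5 = 4 into the melted columns → 670nm.
So row 20 is (S28, 670nm, 75.49); absorbance = 75.49.

75.49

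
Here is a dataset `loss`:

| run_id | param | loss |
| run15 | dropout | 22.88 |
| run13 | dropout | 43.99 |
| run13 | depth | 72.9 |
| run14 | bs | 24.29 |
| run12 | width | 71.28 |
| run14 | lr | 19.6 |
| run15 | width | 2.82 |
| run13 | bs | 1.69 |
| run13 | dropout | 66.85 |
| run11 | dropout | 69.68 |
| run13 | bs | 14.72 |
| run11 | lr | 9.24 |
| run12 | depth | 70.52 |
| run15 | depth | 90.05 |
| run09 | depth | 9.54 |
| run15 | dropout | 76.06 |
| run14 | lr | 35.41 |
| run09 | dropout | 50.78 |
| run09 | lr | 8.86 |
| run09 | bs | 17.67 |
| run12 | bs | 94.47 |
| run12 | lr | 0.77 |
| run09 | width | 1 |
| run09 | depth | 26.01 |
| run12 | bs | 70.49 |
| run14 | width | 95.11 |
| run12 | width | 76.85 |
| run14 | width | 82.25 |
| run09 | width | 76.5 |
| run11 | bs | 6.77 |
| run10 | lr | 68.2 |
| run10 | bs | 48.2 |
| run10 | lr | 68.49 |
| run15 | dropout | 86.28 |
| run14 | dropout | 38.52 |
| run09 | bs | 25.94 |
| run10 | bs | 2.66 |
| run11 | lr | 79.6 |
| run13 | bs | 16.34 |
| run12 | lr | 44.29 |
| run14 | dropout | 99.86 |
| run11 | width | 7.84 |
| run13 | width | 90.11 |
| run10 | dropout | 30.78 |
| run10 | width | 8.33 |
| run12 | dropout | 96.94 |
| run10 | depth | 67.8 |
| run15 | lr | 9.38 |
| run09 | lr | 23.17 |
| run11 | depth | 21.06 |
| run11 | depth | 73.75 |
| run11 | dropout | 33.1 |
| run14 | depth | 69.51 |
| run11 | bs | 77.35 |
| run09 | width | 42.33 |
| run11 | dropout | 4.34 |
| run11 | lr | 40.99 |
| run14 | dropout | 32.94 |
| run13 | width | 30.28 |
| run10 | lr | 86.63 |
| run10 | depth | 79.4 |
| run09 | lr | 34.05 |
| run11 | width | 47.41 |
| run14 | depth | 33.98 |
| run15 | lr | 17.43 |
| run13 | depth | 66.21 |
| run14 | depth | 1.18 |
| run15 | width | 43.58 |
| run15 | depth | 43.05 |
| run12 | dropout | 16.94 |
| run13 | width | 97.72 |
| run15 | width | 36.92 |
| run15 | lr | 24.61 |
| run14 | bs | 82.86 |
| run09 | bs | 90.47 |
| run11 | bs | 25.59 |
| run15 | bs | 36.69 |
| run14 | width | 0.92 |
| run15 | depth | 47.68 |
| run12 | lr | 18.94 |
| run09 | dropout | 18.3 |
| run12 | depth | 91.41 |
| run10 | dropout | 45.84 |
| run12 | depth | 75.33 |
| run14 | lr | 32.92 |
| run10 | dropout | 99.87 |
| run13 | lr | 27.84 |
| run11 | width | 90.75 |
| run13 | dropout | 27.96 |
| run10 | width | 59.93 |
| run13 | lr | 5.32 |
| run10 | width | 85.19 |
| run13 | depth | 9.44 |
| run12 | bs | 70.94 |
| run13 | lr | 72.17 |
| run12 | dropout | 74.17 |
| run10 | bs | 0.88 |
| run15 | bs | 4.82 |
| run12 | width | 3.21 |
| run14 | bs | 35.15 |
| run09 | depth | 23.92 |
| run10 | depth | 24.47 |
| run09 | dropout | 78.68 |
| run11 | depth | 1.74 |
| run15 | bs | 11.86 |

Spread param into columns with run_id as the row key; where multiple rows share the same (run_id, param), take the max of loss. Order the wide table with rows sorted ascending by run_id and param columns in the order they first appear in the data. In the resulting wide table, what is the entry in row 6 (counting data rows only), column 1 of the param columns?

With rows sorted ascending by run_id, row 6 is run_id=run14. param columns in first-appearance order: dropout, depth, bs, width, lr; column 1 is dropout.
Long rows with run_id=run14, param=dropout: max(38.52, 99.86, 32.94) = 99.86.

99.86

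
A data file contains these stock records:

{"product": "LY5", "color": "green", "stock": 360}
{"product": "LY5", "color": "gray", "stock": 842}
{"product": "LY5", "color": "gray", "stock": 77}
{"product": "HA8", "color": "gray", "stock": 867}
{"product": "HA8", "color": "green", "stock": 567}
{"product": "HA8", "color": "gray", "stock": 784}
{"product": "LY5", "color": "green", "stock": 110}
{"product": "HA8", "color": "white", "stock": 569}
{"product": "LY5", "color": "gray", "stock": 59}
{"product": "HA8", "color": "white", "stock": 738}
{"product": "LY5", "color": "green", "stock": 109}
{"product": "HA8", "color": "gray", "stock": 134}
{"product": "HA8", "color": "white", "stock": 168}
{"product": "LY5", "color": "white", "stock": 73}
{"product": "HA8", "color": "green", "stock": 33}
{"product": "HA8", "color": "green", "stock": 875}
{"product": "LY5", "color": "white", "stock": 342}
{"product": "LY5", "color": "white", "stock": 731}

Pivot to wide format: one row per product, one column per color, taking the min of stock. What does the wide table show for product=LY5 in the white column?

Rows with product=LY5 and color=white: stock values are 73, 342, 731.
min(73, 342, 731) = 73.

73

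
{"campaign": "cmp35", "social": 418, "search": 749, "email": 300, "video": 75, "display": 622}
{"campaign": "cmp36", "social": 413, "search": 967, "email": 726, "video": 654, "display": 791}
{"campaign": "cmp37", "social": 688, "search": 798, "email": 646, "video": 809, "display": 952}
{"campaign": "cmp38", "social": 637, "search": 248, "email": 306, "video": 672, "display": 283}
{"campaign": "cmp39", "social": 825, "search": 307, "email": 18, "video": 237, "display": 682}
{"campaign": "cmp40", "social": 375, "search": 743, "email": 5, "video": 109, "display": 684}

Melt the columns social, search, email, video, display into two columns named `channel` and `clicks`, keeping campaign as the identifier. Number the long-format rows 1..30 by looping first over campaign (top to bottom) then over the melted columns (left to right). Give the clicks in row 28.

5

30 rows total (6 × 5). Row 28: index ⌊(28-1)/5⌋ = 5 into campaign → cmp40; (28-1) mod 5 = 2 into the melted columns → email.
So row 28 is (cmp40, email, 5); clicks = 5.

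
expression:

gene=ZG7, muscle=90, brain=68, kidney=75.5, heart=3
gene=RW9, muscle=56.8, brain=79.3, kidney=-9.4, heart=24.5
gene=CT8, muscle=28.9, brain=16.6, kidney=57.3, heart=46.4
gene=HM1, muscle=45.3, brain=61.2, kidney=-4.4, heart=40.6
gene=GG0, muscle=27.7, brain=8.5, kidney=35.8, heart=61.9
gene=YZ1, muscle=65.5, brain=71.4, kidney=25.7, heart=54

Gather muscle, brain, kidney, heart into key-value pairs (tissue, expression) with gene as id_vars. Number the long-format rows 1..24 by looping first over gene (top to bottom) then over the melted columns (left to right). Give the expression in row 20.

24 rows total (6 × 4). Row 20: index ⌊(20-1)/4⌋ = 4 into gene → GG0; (20-1) mod 4 = 3 into the melted columns → heart.
So row 20 is (GG0, heart, 61.9); expression = 61.9.

61.9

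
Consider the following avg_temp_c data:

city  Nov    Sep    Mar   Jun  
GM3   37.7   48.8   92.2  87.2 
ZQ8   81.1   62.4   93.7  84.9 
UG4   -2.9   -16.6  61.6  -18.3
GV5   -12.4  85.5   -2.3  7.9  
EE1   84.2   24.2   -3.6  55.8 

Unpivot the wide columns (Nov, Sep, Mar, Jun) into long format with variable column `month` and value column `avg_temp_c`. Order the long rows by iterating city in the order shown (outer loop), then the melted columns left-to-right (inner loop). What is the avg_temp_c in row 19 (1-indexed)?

-3.6

20 rows total (5 × 4). Row 19: index ⌊(19-1)/4⌋ = 4 into city → EE1; (19-1) mod 4 = 2 into the melted columns → Mar.
So row 19 is (EE1, Mar, -3.6); avg_temp_c = -3.6.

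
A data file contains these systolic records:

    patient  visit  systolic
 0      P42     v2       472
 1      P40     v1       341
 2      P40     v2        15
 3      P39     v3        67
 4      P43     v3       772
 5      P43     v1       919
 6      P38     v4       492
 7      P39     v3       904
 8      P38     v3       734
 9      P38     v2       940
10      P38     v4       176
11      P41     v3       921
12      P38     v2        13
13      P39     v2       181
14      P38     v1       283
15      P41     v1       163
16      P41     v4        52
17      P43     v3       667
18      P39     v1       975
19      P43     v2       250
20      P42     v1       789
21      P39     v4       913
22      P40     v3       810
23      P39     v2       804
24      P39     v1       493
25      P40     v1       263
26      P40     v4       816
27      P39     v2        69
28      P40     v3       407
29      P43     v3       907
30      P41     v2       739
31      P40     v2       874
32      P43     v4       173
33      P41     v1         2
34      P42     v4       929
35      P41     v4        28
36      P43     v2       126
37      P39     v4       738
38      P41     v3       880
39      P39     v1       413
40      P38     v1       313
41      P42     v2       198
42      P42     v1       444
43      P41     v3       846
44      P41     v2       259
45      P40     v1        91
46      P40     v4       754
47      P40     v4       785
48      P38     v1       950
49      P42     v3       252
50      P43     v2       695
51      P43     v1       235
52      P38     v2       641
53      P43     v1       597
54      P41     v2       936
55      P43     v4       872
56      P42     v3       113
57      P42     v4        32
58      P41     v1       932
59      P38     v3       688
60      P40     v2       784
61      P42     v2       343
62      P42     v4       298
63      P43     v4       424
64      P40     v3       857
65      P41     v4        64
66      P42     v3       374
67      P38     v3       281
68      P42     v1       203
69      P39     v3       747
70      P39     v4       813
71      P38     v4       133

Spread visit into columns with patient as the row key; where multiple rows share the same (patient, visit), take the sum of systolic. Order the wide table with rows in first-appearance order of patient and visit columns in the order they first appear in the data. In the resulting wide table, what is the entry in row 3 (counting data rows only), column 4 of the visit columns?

With rows in first-appearance order of patient, row 3 is patient=P39. visit columns in first-appearance order: v2, v1, v3, v4; column 4 is v4.
Long rows with patient=P39, visit=v4: 913 + 738 + 813 = 2464.

2464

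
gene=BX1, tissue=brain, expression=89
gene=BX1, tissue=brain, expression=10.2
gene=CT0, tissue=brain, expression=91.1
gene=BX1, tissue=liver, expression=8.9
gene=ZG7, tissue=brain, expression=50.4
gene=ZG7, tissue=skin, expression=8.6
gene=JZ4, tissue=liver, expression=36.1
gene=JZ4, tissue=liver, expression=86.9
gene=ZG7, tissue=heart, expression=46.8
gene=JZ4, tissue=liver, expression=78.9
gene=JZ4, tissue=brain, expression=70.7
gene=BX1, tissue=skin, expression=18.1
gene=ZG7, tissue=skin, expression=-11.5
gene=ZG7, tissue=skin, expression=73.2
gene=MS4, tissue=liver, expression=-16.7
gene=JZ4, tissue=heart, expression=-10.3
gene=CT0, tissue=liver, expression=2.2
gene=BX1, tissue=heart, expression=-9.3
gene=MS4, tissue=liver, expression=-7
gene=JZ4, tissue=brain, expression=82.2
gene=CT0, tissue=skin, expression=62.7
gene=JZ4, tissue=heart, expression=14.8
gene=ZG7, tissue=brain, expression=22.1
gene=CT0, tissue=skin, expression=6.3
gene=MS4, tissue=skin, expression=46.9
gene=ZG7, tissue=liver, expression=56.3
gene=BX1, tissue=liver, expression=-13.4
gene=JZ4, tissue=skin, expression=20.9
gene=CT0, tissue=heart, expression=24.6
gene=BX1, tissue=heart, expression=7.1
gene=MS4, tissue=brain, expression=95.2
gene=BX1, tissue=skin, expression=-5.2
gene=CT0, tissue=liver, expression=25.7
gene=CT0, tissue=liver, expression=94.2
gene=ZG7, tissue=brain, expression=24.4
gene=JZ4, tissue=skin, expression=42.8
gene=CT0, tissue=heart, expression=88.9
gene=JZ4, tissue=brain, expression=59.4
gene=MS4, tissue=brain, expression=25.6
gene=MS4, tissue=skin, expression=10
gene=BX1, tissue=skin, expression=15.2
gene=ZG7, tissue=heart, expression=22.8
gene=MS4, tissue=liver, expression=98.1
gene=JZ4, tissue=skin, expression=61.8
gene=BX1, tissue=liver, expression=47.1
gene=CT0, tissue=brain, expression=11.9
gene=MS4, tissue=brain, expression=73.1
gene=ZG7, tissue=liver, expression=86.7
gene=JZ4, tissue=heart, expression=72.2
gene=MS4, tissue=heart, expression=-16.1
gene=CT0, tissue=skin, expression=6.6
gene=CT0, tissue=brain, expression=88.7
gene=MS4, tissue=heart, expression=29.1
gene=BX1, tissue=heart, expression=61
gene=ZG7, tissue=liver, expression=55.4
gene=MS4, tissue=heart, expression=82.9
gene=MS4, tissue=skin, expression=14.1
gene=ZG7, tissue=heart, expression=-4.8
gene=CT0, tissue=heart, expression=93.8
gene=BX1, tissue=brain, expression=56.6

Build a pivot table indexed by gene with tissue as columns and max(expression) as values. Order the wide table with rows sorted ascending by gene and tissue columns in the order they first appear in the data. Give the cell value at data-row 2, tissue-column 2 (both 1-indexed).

94.2

With rows sorted ascending by gene, row 2 is gene=CT0. tissue columns in first-appearance order: brain, liver, skin, heart; column 2 is liver.
Long rows with gene=CT0, tissue=liver: max(2.2, 25.7, 94.2) = 94.2.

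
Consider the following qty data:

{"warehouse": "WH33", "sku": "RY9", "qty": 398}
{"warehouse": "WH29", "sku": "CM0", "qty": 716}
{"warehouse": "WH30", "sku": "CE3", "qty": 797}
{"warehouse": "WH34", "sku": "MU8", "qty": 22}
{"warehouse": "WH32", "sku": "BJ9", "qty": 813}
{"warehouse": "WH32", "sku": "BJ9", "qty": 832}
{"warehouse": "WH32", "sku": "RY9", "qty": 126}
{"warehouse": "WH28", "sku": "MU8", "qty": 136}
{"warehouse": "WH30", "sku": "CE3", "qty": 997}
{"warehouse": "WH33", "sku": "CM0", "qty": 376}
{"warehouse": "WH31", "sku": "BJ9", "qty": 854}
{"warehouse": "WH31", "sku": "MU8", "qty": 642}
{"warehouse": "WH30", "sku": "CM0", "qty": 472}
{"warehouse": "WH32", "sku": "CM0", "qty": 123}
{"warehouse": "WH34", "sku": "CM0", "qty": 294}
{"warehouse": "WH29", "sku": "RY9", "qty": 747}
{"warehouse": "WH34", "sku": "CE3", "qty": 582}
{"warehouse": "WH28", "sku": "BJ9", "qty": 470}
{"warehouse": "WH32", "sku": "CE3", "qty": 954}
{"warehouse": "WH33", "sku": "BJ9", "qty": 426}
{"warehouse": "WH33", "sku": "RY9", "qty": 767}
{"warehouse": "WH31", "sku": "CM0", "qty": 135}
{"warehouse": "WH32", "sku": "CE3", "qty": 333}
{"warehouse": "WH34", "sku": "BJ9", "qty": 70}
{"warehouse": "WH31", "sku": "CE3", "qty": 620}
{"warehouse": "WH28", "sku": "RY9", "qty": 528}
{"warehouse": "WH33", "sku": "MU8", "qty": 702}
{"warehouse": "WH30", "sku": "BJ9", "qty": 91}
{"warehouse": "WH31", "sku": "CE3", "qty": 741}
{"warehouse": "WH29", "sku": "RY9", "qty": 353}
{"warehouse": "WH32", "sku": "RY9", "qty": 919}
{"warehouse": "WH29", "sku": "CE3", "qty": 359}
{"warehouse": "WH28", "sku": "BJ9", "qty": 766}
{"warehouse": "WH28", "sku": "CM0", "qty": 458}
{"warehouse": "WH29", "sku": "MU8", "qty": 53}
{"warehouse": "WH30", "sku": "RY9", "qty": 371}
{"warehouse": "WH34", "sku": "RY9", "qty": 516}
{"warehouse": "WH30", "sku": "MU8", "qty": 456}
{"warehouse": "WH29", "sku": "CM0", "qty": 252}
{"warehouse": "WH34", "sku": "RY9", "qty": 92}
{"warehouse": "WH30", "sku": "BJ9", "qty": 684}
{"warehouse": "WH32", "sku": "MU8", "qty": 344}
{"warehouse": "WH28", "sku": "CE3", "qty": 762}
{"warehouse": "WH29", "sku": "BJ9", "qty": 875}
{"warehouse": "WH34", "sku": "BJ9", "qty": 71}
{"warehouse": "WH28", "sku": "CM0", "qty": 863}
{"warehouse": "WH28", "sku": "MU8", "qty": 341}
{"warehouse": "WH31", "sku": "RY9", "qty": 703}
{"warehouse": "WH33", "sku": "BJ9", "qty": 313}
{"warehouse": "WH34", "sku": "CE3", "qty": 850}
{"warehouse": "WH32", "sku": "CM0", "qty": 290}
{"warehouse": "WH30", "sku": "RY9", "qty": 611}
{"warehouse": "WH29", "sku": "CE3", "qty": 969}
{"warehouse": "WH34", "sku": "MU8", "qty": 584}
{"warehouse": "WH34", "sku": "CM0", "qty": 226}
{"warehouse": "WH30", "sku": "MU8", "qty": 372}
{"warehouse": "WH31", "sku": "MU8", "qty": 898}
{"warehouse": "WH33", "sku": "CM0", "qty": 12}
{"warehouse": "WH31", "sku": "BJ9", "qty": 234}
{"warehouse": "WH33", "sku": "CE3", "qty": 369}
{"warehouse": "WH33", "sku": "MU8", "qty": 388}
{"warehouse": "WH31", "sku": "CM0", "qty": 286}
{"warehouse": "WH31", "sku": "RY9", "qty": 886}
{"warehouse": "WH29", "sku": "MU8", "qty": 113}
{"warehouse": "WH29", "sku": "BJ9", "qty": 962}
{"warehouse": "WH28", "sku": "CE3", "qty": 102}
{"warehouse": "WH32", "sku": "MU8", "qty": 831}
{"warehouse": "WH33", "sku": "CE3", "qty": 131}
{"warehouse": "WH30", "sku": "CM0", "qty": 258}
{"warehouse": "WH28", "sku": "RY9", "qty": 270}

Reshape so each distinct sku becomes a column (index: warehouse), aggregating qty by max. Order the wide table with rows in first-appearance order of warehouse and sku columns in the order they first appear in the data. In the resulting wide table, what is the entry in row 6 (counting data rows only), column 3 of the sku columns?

762

With rows in first-appearance order of warehouse, row 6 is warehouse=WH28. sku columns in first-appearance order: RY9, CM0, CE3, MU8, BJ9; column 3 is CE3.
Long rows with warehouse=WH28, sku=CE3: max(762, 102) = 762.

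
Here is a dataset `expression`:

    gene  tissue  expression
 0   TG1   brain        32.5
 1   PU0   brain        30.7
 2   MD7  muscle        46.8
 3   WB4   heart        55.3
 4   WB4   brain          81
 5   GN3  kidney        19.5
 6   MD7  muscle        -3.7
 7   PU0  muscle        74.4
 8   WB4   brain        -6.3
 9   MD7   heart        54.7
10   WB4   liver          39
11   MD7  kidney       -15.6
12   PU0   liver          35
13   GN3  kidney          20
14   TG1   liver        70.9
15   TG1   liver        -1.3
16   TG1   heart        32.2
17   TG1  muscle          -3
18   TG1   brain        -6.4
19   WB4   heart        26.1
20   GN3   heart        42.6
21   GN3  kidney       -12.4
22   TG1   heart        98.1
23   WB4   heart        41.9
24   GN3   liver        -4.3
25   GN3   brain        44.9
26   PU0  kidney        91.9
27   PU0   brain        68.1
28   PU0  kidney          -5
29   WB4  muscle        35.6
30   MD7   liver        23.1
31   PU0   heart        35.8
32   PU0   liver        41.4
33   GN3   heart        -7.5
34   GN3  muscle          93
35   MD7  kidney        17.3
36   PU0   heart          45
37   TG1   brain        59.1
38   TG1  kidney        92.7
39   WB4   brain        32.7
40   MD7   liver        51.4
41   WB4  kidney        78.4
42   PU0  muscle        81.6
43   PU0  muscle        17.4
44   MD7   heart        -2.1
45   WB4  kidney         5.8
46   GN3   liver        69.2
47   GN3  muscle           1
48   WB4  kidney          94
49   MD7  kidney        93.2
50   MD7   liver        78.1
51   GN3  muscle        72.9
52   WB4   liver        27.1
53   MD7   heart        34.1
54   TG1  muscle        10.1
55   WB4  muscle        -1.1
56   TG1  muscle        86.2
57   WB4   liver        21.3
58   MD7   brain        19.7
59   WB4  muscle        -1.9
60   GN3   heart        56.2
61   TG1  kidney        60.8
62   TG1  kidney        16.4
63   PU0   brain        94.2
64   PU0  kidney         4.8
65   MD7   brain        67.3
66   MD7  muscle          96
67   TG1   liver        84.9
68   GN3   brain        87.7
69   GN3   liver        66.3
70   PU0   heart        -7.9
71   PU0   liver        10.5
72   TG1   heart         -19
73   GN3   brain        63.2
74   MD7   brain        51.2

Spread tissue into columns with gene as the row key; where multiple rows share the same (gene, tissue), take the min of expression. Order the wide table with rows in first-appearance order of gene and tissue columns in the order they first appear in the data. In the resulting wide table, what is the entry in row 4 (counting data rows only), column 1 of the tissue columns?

-6.3

With rows in first-appearance order of gene, row 4 is gene=WB4. tissue columns in first-appearance order: brain, muscle, heart, kidney, liver; column 1 is brain.
Long rows with gene=WB4, tissue=brain: min(81, -6.3, 32.7) = -6.3.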